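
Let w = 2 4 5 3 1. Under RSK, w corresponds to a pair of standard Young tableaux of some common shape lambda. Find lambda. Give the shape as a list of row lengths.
Row-insert each entry into an empty tableau.

After inserting 2: P = [[2]].
After inserting 4: P = [[2, 4]].
After inserting 5: P = [[2, 4, 5]].
After inserting 3: P = [[2, 3, 5], [4]].
After inserting 1: P = [[1, 3, 5], [2], [4]].

The final insertion tableau P = [[1, 3, 5], [2], [4]] has shape [3, 1, 1].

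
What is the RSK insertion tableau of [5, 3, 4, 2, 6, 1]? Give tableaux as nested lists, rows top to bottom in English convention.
Insert 5: appended to row 1. P = [[5]].
Insert 3: 3 bumps 5 from row 1; 5 starts row 2. P = [[3], [5]].
Insert 4: appended to row 1. P = [[3, 4], [5]].
Insert 2: 2 bumps 3 from row 1; 3 bumps 5 from row 2; 5 starts row 3. P = [[2, 4], [3], [5]].
Insert 6: appended to row 1. P = [[2, 4, 6], [3], [5]].
Insert 1: 1 bumps 2 from row 1; 2 bumps 3 from row 2; 3 bumps 5 from row 3; 5 starts row 4. P = [[1, 4, 6], [2], [3], [5]].

So P = [[1, 4, 6], [2], [3], [5]].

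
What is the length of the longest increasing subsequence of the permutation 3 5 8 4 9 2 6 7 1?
4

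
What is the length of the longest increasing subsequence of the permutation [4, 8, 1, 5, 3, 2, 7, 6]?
3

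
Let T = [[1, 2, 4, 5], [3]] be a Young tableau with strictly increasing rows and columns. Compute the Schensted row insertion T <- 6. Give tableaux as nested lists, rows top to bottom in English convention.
[[1, 2, 4, 5, 6], [3]]

6 is larger than every entry of row 1, so it is appended to row 1. The new tableau is [[1, 2, 4, 5, 6], [3]].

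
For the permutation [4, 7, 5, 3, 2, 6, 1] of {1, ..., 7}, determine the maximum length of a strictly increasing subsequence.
3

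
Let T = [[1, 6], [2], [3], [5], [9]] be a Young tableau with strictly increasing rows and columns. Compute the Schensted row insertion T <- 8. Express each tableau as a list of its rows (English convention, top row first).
[[1, 6, 8], [2], [3], [5], [9]]

8 is larger than every entry of row 1, so it is appended to row 1. The new tableau is [[1, 6, 8], [2], [3], [5], [9]].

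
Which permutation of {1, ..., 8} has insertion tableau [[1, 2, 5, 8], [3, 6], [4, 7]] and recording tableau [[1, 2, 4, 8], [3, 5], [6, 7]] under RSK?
Reverse the RSK construction: for i from n down to 1, find the cell of Q containing i, remove the entry at that cell from P, and reverse-bump it up through P; the value ejected from row 1 is w(i).

Step i=8: Q has 8 at row 1, column 4; remove that cell from P, ejecting 8. So w(8) = 8. P is now [[1, 2, 5], [3, 6], [4, 7]].
Step i=7: Q has 7 at row 3, column 2; remove 7 from row 3 of P and reverse-bump: 7 enters row 2 and ejects 6; 6 enters row 1 and ejects 5. So w(7) = 5. P is now [[1, 2, 6], [3, 7], [4]].
Step i=6: Q has 6 at row 3, column 1; remove 4 from row 3 of P and reverse-bump: 4 enters row 2 and ejects 3; 3 enters row 1 and ejects 2. So w(6) = 2. P is now [[1, 3, 6], [4, 7]].
Step i=5: Q has 5 at row 2, column 2; remove 7 from row 2 of P and reverse-bump: 7 enters row 1 and ejects 6. So w(5) = 6. P is now [[1, 3, 7], [4]].
Step i=4: Q has 4 at row 1, column 3; remove that cell from P, ejecting 7. So w(4) = 7. P is now [[1, 3], [4]].
Step i=3: Q has 3 at row 2, column 1; remove 4 from row 2 of P and reverse-bump: 4 enters row 1 and ejects 3. So w(3) = 3. P is now [[1, 4]].
Step i=2: Q has 2 at row 1, column 2; remove that cell from P, ejecting 4. So w(2) = 4. P is now [[1]].
Step i=1: Q has 1 at row 1, column 1; remove that cell from P, ejecting 1. So w(1) = 1. P is now [].

So w = 1 4 3 7 6 2 5 8.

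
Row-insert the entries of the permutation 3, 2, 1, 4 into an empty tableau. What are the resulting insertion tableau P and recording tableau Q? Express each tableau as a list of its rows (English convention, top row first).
P = [[1, 4], [2], [3]], Q = [[1, 4], [2], [3]]

Insert each entry of the permutation into P by Schensted row insertion, recording in Q the position of each new cell.

Insert 3: appended to row 1. P = [[3]], Q = [[1]].
Insert 2: 2 bumps 3 from row 1; 3 starts row 2. P = [[2], [3]], Q = [[1], [2]].
Insert 1: 1 bumps 2 from row 1; 2 bumps 3 from row 2; 3 starts row 3. P = [[1], [2], [3]], Q = [[1], [2], [3]].
Insert 4: appended to row 1. P = [[1, 4], [2], [3]], Q = [[1, 4], [2], [3]].

So P = [[1, 4], [2], [3]], Q = [[1, 4], [2], [3]].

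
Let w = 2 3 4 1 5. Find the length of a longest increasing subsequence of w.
4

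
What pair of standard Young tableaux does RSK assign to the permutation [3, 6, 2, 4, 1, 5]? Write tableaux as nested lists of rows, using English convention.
Insert each entry of the permutation into P by Schensted row insertion, recording in Q the position of each new cell.

Insert 3: appended to row 1. P = [[3]].
Insert 6: appended to row 1. P = [[3, 6]].
Insert 2: 2 bumps 3 from row 1; 3 starts row 2. P = [[2, 6], [3]].
Insert 4: 4 bumps 6 from row 1; 6 appends to row 2. P = [[2, 4], [3, 6]].
Insert 1: 1 bumps 2 from row 1; 2 bumps 3 from row 2; 3 starts row 3. P = [[1, 4], [2, 6], [3]].
Insert 5: appended to row 1. P = [[1, 4, 5], [2, 6], [3]].

So P = [[1, 4, 5], [2, 6], [3]], Q = [[1, 2, 6], [3, 4], [5]].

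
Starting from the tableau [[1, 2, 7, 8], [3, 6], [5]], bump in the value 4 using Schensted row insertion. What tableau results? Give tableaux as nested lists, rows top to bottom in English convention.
In row 1, 4 replaces 7 (the leftmost entry greater than 4); 7 is bumped to row 2. 7 is appended to row 2. The new tableau is [[1, 2, 4, 8], [3, 6, 7], [5]].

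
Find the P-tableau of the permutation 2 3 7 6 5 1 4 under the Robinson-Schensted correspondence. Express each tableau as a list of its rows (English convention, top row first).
After inserting 2: P = [[2]].
After inserting 3: P = [[2, 3]].
After inserting 7: P = [[2, 3, 7]].
After inserting 6: P = [[2, 3, 6], [7]].
After inserting 5: P = [[2, 3, 5], [6], [7]].
After inserting 1: P = [[1, 3, 5], [2], [6], [7]].
After inserting 4: P = [[1, 3, 4], [2, 5], [6], [7]].

So P = [[1, 3, 4], [2, 5], [6], [7]].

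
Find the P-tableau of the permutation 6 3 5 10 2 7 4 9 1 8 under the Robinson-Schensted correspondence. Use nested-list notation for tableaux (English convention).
P = [[1, 4, 7, 8], [2, 5, 9], [3, 10], [6]]

Insert 6: appended to row 1. P = [[6]].
Insert 3: 3 bumps 6 from row 1; 6 starts row 2. P = [[3], [6]].
Insert 5: appended to row 1. P = [[3, 5], [6]].
Insert 10: appended to row 1. P = [[3, 5, 10], [6]].
Insert 2: 2 bumps 3 from row 1; 3 bumps 6 from row 2; 6 starts row 3. P = [[2, 5, 10], [3], [6]].
Insert 7: 7 bumps 10 from row 1; 10 appends to row 2. P = [[2, 5, 7], [3, 10], [6]].
Insert 4: 4 bumps 5 from row 1; 5 bumps 10 from row 2; 10 appends to row 3. P = [[2, 4, 7], [3, 5], [6, 10]].
Insert 9: appended to row 1. P = [[2, 4, 7, 9], [3, 5], [6, 10]].
Insert 1: 1 bumps 2 from row 1; 2 bumps 3 from row 2; 3 bumps 6 from row 3; 6 starts row 4. P = [[1, 4, 7, 9], [2, 5], [3, 10], [6]].
Insert 8: 8 bumps 9 from row 1; 9 appends to row 2. P = [[1, 4, 7, 8], [2, 5, 9], [3, 10], [6]].

So P = [[1, 4, 7, 8], [2, 5, 9], [3, 10], [6]].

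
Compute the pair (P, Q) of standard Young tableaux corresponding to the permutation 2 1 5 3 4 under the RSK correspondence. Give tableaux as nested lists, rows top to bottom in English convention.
P = [[1, 3, 4], [2, 5]], Q = [[1, 3, 5], [2, 4]]

Insert each entry of the permutation into P by Schensted row insertion, recording in Q the position of each new cell.

Insert 2: appended to row 1. P = [[2]], Q = [[1]].
Insert 1: 1 bumps 2 from row 1; 2 starts row 2. P = [[1], [2]], Q = [[1], [2]].
Insert 5: appended to row 1. P = [[1, 5], [2]], Q = [[1, 3], [2]].
Insert 3: 3 bumps 5 from row 1; 5 appends to row 2. P = [[1, 3], [2, 5]], Q = [[1, 3], [2, 4]].
Insert 4: appended to row 1. P = [[1, 3, 4], [2, 5]], Q = [[1, 3, 5], [2, 4]].

So P = [[1, 3, 4], [2, 5]], Q = [[1, 3, 5], [2, 4]].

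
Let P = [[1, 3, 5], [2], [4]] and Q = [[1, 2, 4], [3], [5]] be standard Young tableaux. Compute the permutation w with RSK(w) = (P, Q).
Reverse the RSK construction: for i from n down to 1, find the cell of Q containing i, remove the entry at that cell from P, and reverse-bump it up through P; the value ejected from row 1 is w(i).

Step i=5: Q has 5 at row 3, column 1; remove 4 from row 3 of P and reverse-bump: 4 enters row 2 and ejects 2; 2 enters row 1 and ejects 1. So w(5) = 1. P is now [[2, 3, 5], [4]].
Step i=4: Q has 4 at row 1, column 3; remove that cell from P, ejecting 5. So w(4) = 5. P is now [[2, 3], [4]].
Step i=3: Q has 3 at row 2, column 1; remove 4 from row 2 of P and reverse-bump: 4 enters row 1 and ejects 3. So w(3) = 3. P is now [[2, 4]].
Step i=2: Q has 2 at row 1, column 2; remove that cell from P, ejecting 4. So w(2) = 4. P is now [[2]].
Step i=1: Q has 1 at row 1, column 1; remove that cell from P, ejecting 2. So w(1) = 2. P is now [].

So w = 2 4 3 5 1.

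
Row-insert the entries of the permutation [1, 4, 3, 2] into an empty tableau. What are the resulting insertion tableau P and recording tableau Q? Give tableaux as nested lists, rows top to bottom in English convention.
P = [[1, 2], [3], [4]], Q = [[1, 2], [3], [4]]

Insert each entry of the permutation into P by Schensted row insertion, recording in Q the position of each new cell.

Insert 1: appended to row 1. P = [[1]].
Insert 4: appended to row 1. P = [[1, 4]].
Insert 3: 3 bumps 4 from row 1; 4 starts row 2. P = [[1, 3], [4]].
Insert 2: 2 bumps 3 from row 1; 3 bumps 4 from row 2; 4 starts row 3. P = [[1, 2], [3], [4]].

So P = [[1, 2], [3], [4]], Q = [[1, 2], [3], [4]].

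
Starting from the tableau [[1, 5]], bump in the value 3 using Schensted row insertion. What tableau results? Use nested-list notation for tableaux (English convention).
In row 1, 3 replaces 5 (the leftmost entry greater than 3); 5 is bumped to row 2. 5 starts a new row 2. The new tableau is [[1, 3], [5]].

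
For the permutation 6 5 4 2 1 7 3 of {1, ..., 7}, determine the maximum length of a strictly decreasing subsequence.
5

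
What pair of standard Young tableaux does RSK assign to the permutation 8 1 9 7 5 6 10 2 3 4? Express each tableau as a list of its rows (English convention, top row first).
Insert each entry of the permutation into P by Schensted row insertion, recording in Q the position of each new cell.

Insert 8: appended to row 1. P = [[8]].
Insert 1: 1 bumps 8 from row 1; 8 starts row 2. P = [[1], [8]].
Insert 9: appended to row 1. P = [[1, 9], [8]].
Insert 7: 7 bumps 9 from row 1; 9 appends to row 2. P = [[1, 7], [8, 9]].
Insert 5: 5 bumps 7 from row 1; 7 bumps 8 from row 2; 8 starts row 3. P = [[1, 5], [7, 9], [8]].
Insert 6: appended to row 1. P = [[1, 5, 6], [7, 9], [8]].
Insert 10: appended to row 1. P = [[1, 5, 6, 10], [7, 9], [8]].
Insert 2: 2 bumps 5 from row 1; 5 bumps 7 from row 2; 7 bumps 8 from row 3; 8 starts row 4. P = [[1, 2, 6, 10], [5, 9], [7], [8]].
Insert 3: 3 bumps 6 from row 1; 6 bumps 9 from row 2; 9 appends to row 3. P = [[1, 2, 3, 10], [5, 6], [7, 9], [8]].
Insert 4: 4 bumps 10 from row 1; 10 appends to row 2. P = [[1, 2, 3, 4], [5, 6, 10], [7, 9], [8]].

So P = [[1, 2, 3, 4], [5, 6, 10], [7, 9], [8]], Q = [[1, 3, 6, 7], [2, 4, 10], [5, 9], [8]].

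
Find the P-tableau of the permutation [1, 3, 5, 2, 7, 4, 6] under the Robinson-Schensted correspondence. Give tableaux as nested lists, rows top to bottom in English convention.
Insert 1: appended to row 1. P = [[1]].
Insert 3: appended to row 1. P = [[1, 3]].
Insert 5: appended to row 1. P = [[1, 3, 5]].
Insert 2: 2 bumps 3 from row 1; 3 starts row 2. P = [[1, 2, 5], [3]].
Insert 7: appended to row 1. P = [[1, 2, 5, 7], [3]].
Insert 4: 4 bumps 5 from row 1; 5 appends to row 2. P = [[1, 2, 4, 7], [3, 5]].
Insert 6: 6 bumps 7 from row 1; 7 appends to row 2. P = [[1, 2, 4, 6], [3, 5, 7]].

So P = [[1, 2, 4, 6], [3, 5, 7]].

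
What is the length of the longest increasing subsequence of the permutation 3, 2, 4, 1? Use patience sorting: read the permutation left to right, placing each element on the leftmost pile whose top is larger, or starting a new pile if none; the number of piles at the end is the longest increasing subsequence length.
2

3: new pile. tops = [3]
2: onto pile 1 (replacing 3). tops = [2]
4: new pile. tops = [2, 4]
1: onto pile 1 (replacing 2). tops = [1, 4]

2 piles, so the longest increasing subsequence has length 2.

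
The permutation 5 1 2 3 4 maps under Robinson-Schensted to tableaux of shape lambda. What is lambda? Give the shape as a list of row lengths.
[4, 1]

Row-insert each entry into an empty tableau.

After inserting 5: P = [[5]].
After inserting 1: P = [[1], [5]].
After inserting 2: P = [[1, 2], [5]].
After inserting 3: P = [[1, 2, 3], [5]].
After inserting 4: P = [[1, 2, 3, 4], [5]].

The final insertion tableau P = [[1, 2, 3, 4], [5]] has shape [4, 1].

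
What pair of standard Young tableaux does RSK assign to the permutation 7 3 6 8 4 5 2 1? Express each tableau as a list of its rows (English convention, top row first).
P = [[1, 4, 5], [2, 8], [3], [6], [7]], Q = [[1, 3, 4], [2, 6], [5], [7], [8]]

Insert each entry of the permutation into P by Schensted row insertion, recording in Q the position of each new cell.

Insert 7: appended to row 1. P = [[7]].
Insert 3: 3 bumps 7 from row 1; 7 starts row 2. P = [[3], [7]].
Insert 6: appended to row 1. P = [[3, 6], [7]].
Insert 8: appended to row 1. P = [[3, 6, 8], [7]].
Insert 4: 4 bumps 6 from row 1; 6 bumps 7 from row 2; 7 starts row 3. P = [[3, 4, 8], [6], [7]].
Insert 5: 5 bumps 8 from row 1; 8 appends to row 2. P = [[3, 4, 5], [6, 8], [7]].
Insert 2: 2 bumps 3 from row 1; 3 bumps 6 from row 2; 6 bumps 7 from row 3; 7 starts row 4. P = [[2, 4, 5], [3, 8], [6], [7]].
Insert 1: 1 bumps 2 from row 1; 2 bumps 3 from row 2; 3 bumps 6 from row 3; 6 bumps 7 from row 4; 7 starts row 5. P = [[1, 4, 5], [2, 8], [3], [6], [7]].

So P = [[1, 4, 5], [2, 8], [3], [6], [7]], Q = [[1, 3, 4], [2, 6], [5], [7], [8]].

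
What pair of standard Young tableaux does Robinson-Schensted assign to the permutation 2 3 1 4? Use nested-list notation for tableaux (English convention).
Insert each entry of the permutation into P by Schensted row insertion, recording in Q the position of each new cell.

Insert 2: appended to row 1. P = [[2]], Q = [[1]].
Insert 3: appended to row 1. P = [[2, 3]], Q = [[1, 2]].
Insert 1: 1 bumps 2 from row 1; 2 starts row 2. P = [[1, 3], [2]], Q = [[1, 2], [3]].
Insert 4: appended to row 1. P = [[1, 3, 4], [2]], Q = [[1, 2, 4], [3]].

So P = [[1, 3, 4], [2]], Q = [[1, 2, 4], [3]].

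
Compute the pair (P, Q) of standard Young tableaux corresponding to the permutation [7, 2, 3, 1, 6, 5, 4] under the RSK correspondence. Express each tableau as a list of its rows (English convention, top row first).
P = [[1, 3, 4], [2, 5], [6], [7]], Q = [[1, 3, 5], [2, 6], [4], [7]]

Insert each entry of the permutation into P by Schensted row insertion, recording in Q the position of each new cell.

Insert 7: appended to row 1. P = [[7]].
Insert 2: 2 bumps 7 from row 1; 7 starts row 2. P = [[2], [7]].
Insert 3: appended to row 1. P = [[2, 3], [7]].
Insert 1: 1 bumps 2 from row 1; 2 bumps 7 from row 2; 7 starts row 3. P = [[1, 3], [2], [7]].
Insert 6: appended to row 1. P = [[1, 3, 6], [2], [7]].
Insert 5: 5 bumps 6 from row 1; 6 appends to row 2. P = [[1, 3, 5], [2, 6], [7]].
Insert 4: 4 bumps 5 from row 1; 5 bumps 6 from row 2; 6 bumps 7 from row 3; 7 starts row 4. P = [[1, 3, 4], [2, 5], [6], [7]].

So P = [[1, 3, 4], [2, 5], [6], [7]], Q = [[1, 3, 5], [2, 6], [4], [7]].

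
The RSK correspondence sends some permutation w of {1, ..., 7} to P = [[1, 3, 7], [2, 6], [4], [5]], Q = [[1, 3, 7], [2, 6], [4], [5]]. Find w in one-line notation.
5 4 6 2 1 3 7

Reverse the RSK construction: for i from n down to 1, find the cell of Q containing i, remove the entry at that cell from P, and reverse-bump it up through P; the value ejected from row 1 is w(i).

Step i=7: Q has 7 at row 1, column 3; remove that cell from P, ejecting 7. So w(7) = 7. P is now [[1, 3], [2, 6], [4], [5]].
Step i=6: Q has 6 at row 2, column 2; remove 6 from row 2 of P and reverse-bump: 6 enters row 1 and ejects 3. So w(6) = 3. P is now [[1, 6], [2], [4], [5]].
Step i=5: Q has 5 at row 4, column 1; remove 5 from row 4 of P and reverse-bump: 5 enters row 3 and ejects 4; 4 enters row 2 and ejects 2; 2 enters row 1 and ejects 1. So w(5) = 1. P is now [[2, 6], [4], [5]].
Step i=4: Q has 4 at row 3, column 1; remove 5 from row 3 of P and reverse-bump: 5 enters row 2 and ejects 4; 4 enters row 1 and ejects 2. So w(4) = 2. P is now [[4, 6], [5]].
Step i=3: Q has 3 at row 1, column 2; remove that cell from P, ejecting 6. So w(3) = 6. P is now [[4], [5]].
Step i=2: Q has 2 at row 2, column 1; remove 5 from row 2 of P and reverse-bump: 5 enters row 1 and ejects 4. So w(2) = 4. P is now [[5]].
Step i=1: Q has 1 at row 1, column 1; remove that cell from P, ejecting 5. So w(1) = 5. P is now [].

So w = 5 4 6 2 1 3 7.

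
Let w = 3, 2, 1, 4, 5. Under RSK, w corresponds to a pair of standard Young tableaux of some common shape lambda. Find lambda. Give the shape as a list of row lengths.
[3, 1, 1]

Row-insert each entry into an empty tableau.

After inserting 3: P = [[3]].
After inserting 2: P = [[2], [3]].
After inserting 1: P = [[1], [2], [3]].
After inserting 4: P = [[1, 4], [2], [3]].
After inserting 5: P = [[1, 4, 5], [2], [3]].

The final insertion tableau P = [[1, 4, 5], [2], [3]] has shape [3, 1, 1].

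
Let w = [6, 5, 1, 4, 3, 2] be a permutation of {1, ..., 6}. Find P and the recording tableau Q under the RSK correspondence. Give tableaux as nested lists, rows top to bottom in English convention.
P = [[1, 2], [3], [4], [5], [6]], Q = [[1, 4], [2], [3], [5], [6]]

Insert each entry of the permutation into P by Schensted row insertion, recording in Q the position of each new cell.

After inserting 6: P = [[6]].
After inserting 5: P = [[5], [6]].
After inserting 1: P = [[1], [5], [6]].
After inserting 4: P = [[1, 4], [5], [6]].
After inserting 3: P = [[1, 3], [4], [5], [6]].
After inserting 2: P = [[1, 2], [3], [4], [5], [6]].

So P = [[1, 2], [3], [4], [5], [6]], Q = [[1, 4], [2], [3], [5], [6]].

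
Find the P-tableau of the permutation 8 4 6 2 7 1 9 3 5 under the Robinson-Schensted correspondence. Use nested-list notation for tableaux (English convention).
Insert 8: appended to row 1. P = [[8]].
Insert 4: 4 bumps 8 from row 1; 8 starts row 2. P = [[4], [8]].
Insert 6: appended to row 1. P = [[4, 6], [8]].
Insert 2: 2 bumps 4 from row 1; 4 bumps 8 from row 2; 8 starts row 3. P = [[2, 6], [4], [8]].
Insert 7: appended to row 1. P = [[2, 6, 7], [4], [8]].
Insert 1: 1 bumps 2 from row 1; 2 bumps 4 from row 2; 4 bumps 8 from row 3; 8 starts row 4. P = [[1, 6, 7], [2], [4], [8]].
Insert 9: appended to row 1. P = [[1, 6, 7, 9], [2], [4], [8]].
Insert 3: 3 bumps 6 from row 1; 6 appends to row 2. P = [[1, 3, 7, 9], [2, 6], [4], [8]].
Insert 5: 5 bumps 7 from row 1; 7 appends to row 2. P = [[1, 3, 5, 9], [2, 6, 7], [4], [8]].

So P = [[1, 3, 5, 9], [2, 6, 7], [4], [8]].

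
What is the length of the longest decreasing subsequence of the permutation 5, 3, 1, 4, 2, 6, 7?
3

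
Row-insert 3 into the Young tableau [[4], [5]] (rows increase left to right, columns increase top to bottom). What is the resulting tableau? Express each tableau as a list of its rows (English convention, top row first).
In row 1, 3 replaces 4 (the leftmost entry greater than 3); 4 is bumped to row 2. In row 2, 4 replaces 5 (the leftmost entry greater than 4); 5 is bumped to row 3. 5 starts a new row 3. The new tableau is [[3], [4], [5]].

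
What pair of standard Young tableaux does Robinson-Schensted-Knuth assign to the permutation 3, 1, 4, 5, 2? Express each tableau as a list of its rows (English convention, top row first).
P = [[1, 2, 5], [3, 4]], Q = [[1, 3, 4], [2, 5]]

Insert each entry of the permutation into P by Schensted row insertion, recording in Q the position of each new cell.

After inserting 3: P = [[3]].
After inserting 1: P = [[1], [3]].
After inserting 4: P = [[1, 4], [3]].
After inserting 5: P = [[1, 4, 5], [3]].
After inserting 2: P = [[1, 2, 5], [3, 4]].

So P = [[1, 2, 5], [3, 4]], Q = [[1, 3, 4], [2, 5]].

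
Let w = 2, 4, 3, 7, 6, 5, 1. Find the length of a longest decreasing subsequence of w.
4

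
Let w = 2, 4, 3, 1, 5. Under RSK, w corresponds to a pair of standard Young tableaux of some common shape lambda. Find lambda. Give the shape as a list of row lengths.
Row-insert each entry into an empty tableau.

After inserting 2: P = [[2]].
After inserting 4: P = [[2, 4]].
After inserting 3: P = [[2, 3], [4]].
After inserting 1: P = [[1, 3], [2], [4]].
After inserting 5: P = [[1, 3, 5], [2], [4]].

The final insertion tableau P = [[1, 3, 5], [2], [4]] has shape [3, 1, 1].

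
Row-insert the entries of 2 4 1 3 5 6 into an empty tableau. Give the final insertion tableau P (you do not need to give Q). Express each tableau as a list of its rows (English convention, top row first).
P = [[1, 3, 5, 6], [2, 4]]

Insert 2: appended to row 1. P = [[2]].
Insert 4: appended to row 1. P = [[2, 4]].
Insert 1: 1 bumps 2 from row 1; 2 starts row 2. P = [[1, 4], [2]].
Insert 3: 3 bumps 4 from row 1; 4 appends to row 2. P = [[1, 3], [2, 4]].
Insert 5: appended to row 1. P = [[1, 3, 5], [2, 4]].
Insert 6: appended to row 1. P = [[1, 3, 5, 6], [2, 4]].

So P = [[1, 3, 5, 6], [2, 4]].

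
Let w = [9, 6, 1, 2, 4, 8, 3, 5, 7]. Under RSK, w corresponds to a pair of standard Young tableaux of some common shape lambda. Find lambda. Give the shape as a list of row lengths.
[5, 2, 1, 1]

Row-insert each entry into an empty tableau.

After inserting 9: P = [[9]].
After inserting 6: P = [[6], [9]].
After inserting 1: P = [[1], [6], [9]].
After inserting 2: P = [[1, 2], [6], [9]].
After inserting 4: P = [[1, 2, 4], [6], [9]].
After inserting 8: P = [[1, 2, 4, 8], [6], [9]].
After inserting 3: P = [[1, 2, 3, 8], [4], [6], [9]].
After inserting 5: P = [[1, 2, 3, 5], [4, 8], [6], [9]].
After inserting 7: P = [[1, 2, 3, 5, 7], [4, 8], [6], [9]].

The final insertion tableau P = [[1, 2, 3, 5, 7], [4, 8], [6], [9]] has shape [5, 2, 1, 1].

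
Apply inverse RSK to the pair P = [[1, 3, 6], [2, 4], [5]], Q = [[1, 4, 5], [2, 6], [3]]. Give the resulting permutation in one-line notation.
5 2 1 4 6 3

Reverse the RSK construction: for i from n down to 1, find the cell of Q containing i, remove the entry at that cell from P, and reverse-bump it up through P; the value ejected from row 1 is w(i).

Step i=6: Q has 6 at row 2, column 2; remove 4 from row 2 of P and reverse-bump: 4 enters row 1 and ejects 3. So w(6) = 3. P is now [[1, 4, 6], [2], [5]].
Step i=5: Q has 5 at row 1, column 3; remove that cell from P, ejecting 6. So w(5) = 6. P is now [[1, 4], [2], [5]].
Step i=4: Q has 4 at row 1, column 2; remove that cell from P, ejecting 4. So w(4) = 4. P is now [[1], [2], [5]].
Step i=3: Q has 3 at row 3, column 1; remove 5 from row 3 of P and reverse-bump: 5 enters row 2 and ejects 2; 2 enters row 1 and ejects 1. So w(3) = 1. P is now [[2], [5]].
Step i=2: Q has 2 at row 2, column 1; remove 5 from row 2 of P and reverse-bump: 5 enters row 1 and ejects 2. So w(2) = 2. P is now [[5]].
Step i=1: Q has 1 at row 1, column 1; remove that cell from P, ejecting 5. So w(1) = 5. P is now [].

So w = 5 2 1 4 6 3.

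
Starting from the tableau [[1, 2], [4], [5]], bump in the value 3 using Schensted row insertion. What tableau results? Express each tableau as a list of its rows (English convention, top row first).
[[1, 2, 3], [4], [5]]

3 is larger than every entry of row 1, so it is appended to row 1. The new tableau is [[1, 2, 3], [4], [5]].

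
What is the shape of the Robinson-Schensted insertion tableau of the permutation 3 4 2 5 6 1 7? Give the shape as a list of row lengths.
[5, 1, 1]

Row-insert each entry into an empty tableau.

After inserting 3: P = [[3]].
After inserting 4: P = [[3, 4]].
After inserting 2: P = [[2, 4], [3]].
After inserting 5: P = [[2, 4, 5], [3]].
After inserting 6: P = [[2, 4, 5, 6], [3]].
After inserting 1: P = [[1, 4, 5, 6], [2], [3]].
After inserting 7: P = [[1, 4, 5, 6, 7], [2], [3]].

The final insertion tableau P = [[1, 4, 5, 6, 7], [2], [3]] has shape [5, 1, 1].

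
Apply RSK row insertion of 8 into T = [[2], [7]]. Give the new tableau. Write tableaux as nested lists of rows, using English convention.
8 is larger than every entry of row 1, so it is appended to row 1. The new tableau is [[2, 8], [7]].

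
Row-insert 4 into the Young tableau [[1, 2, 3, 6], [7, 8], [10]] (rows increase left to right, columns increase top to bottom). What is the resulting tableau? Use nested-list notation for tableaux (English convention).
[[1, 2, 3, 4], [6, 8], [7], [10]]

In row 1, 4 replaces 6 (the leftmost entry greater than 4); 6 is bumped to row 2. In row 2, 6 replaces 7 (the leftmost entry greater than 6); 7 is bumped to row 3. In row 3, 7 replaces 10 (the leftmost entry greater than 7); 10 is bumped to row 4. 10 starts a new row 4. The new tableau is [[1, 2, 3, 4], [6, 8], [7], [10]].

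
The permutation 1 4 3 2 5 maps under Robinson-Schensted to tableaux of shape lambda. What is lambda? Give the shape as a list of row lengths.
RSK row insertion gives P = [[1, 2, 5], [3], [4]], which has shape [3, 1, 1].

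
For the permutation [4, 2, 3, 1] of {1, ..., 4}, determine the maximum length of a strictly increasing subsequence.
2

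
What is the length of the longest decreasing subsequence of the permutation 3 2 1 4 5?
3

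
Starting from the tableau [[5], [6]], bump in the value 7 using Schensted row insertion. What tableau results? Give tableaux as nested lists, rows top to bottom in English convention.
[[5, 7], [6]]

7 is larger than every entry of row 1, so it is appended to row 1. The new tableau is [[5, 7], [6]].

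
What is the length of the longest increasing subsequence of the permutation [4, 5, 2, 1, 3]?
2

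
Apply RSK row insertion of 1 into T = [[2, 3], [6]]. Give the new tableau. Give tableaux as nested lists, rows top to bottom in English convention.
[[1, 3], [2], [6]]

In row 1, 1 replaces 2 (the leftmost entry greater than 1); 2 is bumped to row 2. In row 2, 2 replaces 6 (the leftmost entry greater than 2); 6 is bumped to row 3. 6 starts a new row 3. The new tableau is [[1, 3], [2], [6]].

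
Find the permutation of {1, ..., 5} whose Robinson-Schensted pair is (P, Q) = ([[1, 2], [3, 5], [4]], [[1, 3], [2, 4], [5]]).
4 1 5 3 2

Reverse the RSK construction: for i from n down to 1, find the cell of Q containing i, remove the entry at that cell from P, and reverse-bump it up through P; the value ejected from row 1 is w(i).

Step i=5: Q has 5 at row 3, column 1; remove 4 from row 3 of P and reverse-bump: 4 enters row 2 and ejects 3; 3 enters row 1 and ejects 2. So w(5) = 2. P is now [[1, 3], [4, 5]].
Step i=4: Q has 4 at row 2, column 2; remove 5 from row 2 of P and reverse-bump: 5 enters row 1 and ejects 3. So w(4) = 3. P is now [[1, 5], [4]].
Step i=3: Q has 3 at row 1, column 2; remove that cell from P, ejecting 5. So w(3) = 5. P is now [[1], [4]].
Step i=2: Q has 2 at row 2, column 1; remove 4 from row 2 of P and reverse-bump: 4 enters row 1 and ejects 1. So w(2) = 1. P is now [[4]].
Step i=1: Q has 1 at row 1, column 1; remove that cell from P, ejecting 4. So w(1) = 4. P is now [].

So w = 4 1 5 3 2.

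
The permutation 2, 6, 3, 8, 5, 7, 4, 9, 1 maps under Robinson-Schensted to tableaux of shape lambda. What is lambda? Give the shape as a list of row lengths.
Row-insert each entry into an empty tableau.

After inserting 2: P = [[2]].
After inserting 6: P = [[2, 6]].
After inserting 3: P = [[2, 3], [6]].
After inserting 8: P = [[2, 3, 8], [6]].
After inserting 5: P = [[2, 3, 5], [6, 8]].
After inserting 7: P = [[2, 3, 5, 7], [6, 8]].
After inserting 4: P = [[2, 3, 4, 7], [5, 8], [6]].
After inserting 9: P = [[2, 3, 4, 7, 9], [5, 8], [6]].
After inserting 1: P = [[1, 3, 4, 7, 9], [2, 8], [5], [6]].

The final insertion tableau P = [[1, 3, 4, 7, 9], [2, 8], [5], [6]] has shape [5, 2, 1, 1].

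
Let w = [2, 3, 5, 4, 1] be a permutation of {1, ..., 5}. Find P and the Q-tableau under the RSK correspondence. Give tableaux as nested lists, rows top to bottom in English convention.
Insert each entry of the permutation into P by Schensted row insertion, recording in Q the position of each new cell.

Insert 2: appended to row 1. P = [[2]], Q = [[1]].
Insert 3: appended to row 1. P = [[2, 3]], Q = [[1, 2]].
Insert 5: appended to row 1. P = [[2, 3, 5]], Q = [[1, 2, 3]].
Insert 4: 4 bumps 5 from row 1; 5 starts row 2. P = [[2, 3, 4], [5]], Q = [[1, 2, 3], [4]].
Insert 1: 1 bumps 2 from row 1; 2 bumps 5 from row 2; 5 starts row 3. P = [[1, 3, 4], [2], [5]], Q = [[1, 2, 3], [4], [5]].

So P = [[1, 3, 4], [2], [5]], Q = [[1, 2, 3], [4], [5]].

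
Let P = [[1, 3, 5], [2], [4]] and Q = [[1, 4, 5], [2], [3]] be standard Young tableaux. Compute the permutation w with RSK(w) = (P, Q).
Reverse the RSK construction: for i from n down to 1, find the cell of Q containing i, remove the entry at that cell from P, and reverse-bump it up through P; the value ejected from row 1 is w(i).

Step i=5: Q has 5 at row 1, column 3; remove that cell from P, ejecting 5. So w(5) = 5. P is now [[1, 3], [2], [4]].
Step i=4: Q has 4 at row 1, column 2; remove that cell from P, ejecting 3. So w(4) = 3. P is now [[1], [2], [4]].
Step i=3: Q has 3 at row 3, column 1; remove 4 from row 3 of P and reverse-bump: 4 enters row 2 and ejects 2; 2 enters row 1 and ejects 1. So w(3) = 1. P is now [[2], [4]].
Step i=2: Q has 2 at row 2, column 1; remove 4 from row 2 of P and reverse-bump: 4 enters row 1 and ejects 2. So w(2) = 2. P is now [[4]].
Step i=1: Q has 1 at row 1, column 1; remove that cell from P, ejecting 4. So w(1) = 4. P is now [].

So w = 4 2 1 3 5.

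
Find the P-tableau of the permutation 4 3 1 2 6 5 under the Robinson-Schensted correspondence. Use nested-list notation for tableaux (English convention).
P = [[1, 2, 5], [3, 6], [4]]

After inserting 4: P = [[4]].
After inserting 3: P = [[3], [4]].
After inserting 1: P = [[1], [3], [4]].
After inserting 2: P = [[1, 2], [3], [4]].
After inserting 6: P = [[1, 2, 6], [3], [4]].
After inserting 5: P = [[1, 2, 5], [3, 6], [4]].

So P = [[1, 2, 5], [3, 6], [4]].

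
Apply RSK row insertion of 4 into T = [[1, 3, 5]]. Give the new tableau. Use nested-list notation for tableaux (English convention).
In row 1, 4 replaces 5 (the leftmost entry greater than 4); 5 is bumped to row 2. 5 starts a new row 2. The new tableau is [[1, 3, 4], [5]].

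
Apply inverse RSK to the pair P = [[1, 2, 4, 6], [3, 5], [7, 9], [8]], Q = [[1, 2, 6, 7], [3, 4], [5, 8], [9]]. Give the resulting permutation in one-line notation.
Reverse RSK: for i = n, n-1, ..., 1, locate i in Q, remove the corresponding corner cell from P, and reverse-bump its entry up through P; the value ejected from row 1 is w(i).

So w = 8 9 1 3 2 5 7 6 4.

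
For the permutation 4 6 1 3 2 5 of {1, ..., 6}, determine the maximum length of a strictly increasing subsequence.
3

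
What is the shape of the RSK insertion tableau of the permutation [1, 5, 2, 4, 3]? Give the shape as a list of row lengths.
Row-insert each entry into an empty tableau.

After inserting 1: P = [[1]].
After inserting 5: P = [[1, 5]].
After inserting 2: P = [[1, 2], [5]].
After inserting 4: P = [[1, 2, 4], [5]].
After inserting 3: P = [[1, 2, 3], [4], [5]].

The final insertion tableau P = [[1, 2, 3], [4], [5]] has shape [3, 1, 1].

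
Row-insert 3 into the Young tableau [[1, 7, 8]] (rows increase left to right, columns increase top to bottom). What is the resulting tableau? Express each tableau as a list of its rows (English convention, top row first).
In row 1, 3 replaces 7 (the leftmost entry greater than 3); 7 is bumped to row 2. 7 starts a new row 2. The new tableau is [[1, 3, 8], [7]].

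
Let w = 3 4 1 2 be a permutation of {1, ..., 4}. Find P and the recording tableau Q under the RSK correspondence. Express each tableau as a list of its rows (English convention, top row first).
P = [[1, 2], [3, 4]], Q = [[1, 2], [3, 4]]

Insert each entry of the permutation into P by Schensted row insertion, recording in Q the position of each new cell.

Insert 3: appended to row 1. P = [[3]].
Insert 4: appended to row 1. P = [[3, 4]].
Insert 1: 1 bumps 3 from row 1; 3 starts row 2. P = [[1, 4], [3]].
Insert 2: 2 bumps 4 from row 1; 4 appends to row 2. P = [[1, 2], [3, 4]].

So P = [[1, 2], [3, 4]], Q = [[1, 2], [3, 4]].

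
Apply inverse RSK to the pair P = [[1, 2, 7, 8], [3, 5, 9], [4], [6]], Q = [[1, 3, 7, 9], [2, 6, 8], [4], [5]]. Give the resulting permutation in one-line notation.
Reverse the RSK construction: for i from n down to 1, find the cell of Q containing i, remove the entry at that cell from P, and reverse-bump it up through P; the value ejected from row 1 is w(i).

Step i=9: Q has 9 at row 1, column 4; remove that cell from P, ejecting 8. So w(9) = 8. P is now [[1, 2, 7], [3, 5, 9], [4], [6]].
Step i=8: Q has 8 at row 2, column 3; remove 9 from row 2 of P and reverse-bump: 9 enters row 1 and ejects 7. So w(8) = 7. P is now [[1, 2, 9], [3, 5], [4], [6]].
Step i=7: Q has 7 at row 1, column 3; remove that cell from P, ejecting 9. So w(7) = 9. P is now [[1, 2], [3, 5], [4], [6]].
Step i=6: Q has 6 at row 2, column 2; remove 5 from row 2 of P and reverse-bump: 5 enters row 1 and ejects 2. So w(6) = 2. P is now [[1, 5], [3], [4], [6]].
Step i=5: Q has 5 at row 4, column 1; remove 6 from row 4 of P and reverse-bump: 6 enters row 3 and ejects 4; 4 enters row 2 and ejects 3; 3 enters row 1 and ejects 1. So w(5) = 1. P is now [[3, 5], [4], [6]].
Step i=4: Q has 4 at row 3, column 1; remove 6 from row 3 of P and reverse-bump: 6 enters row 2 and ejects 4; 4 enters row 1 and ejects 3. So w(4) = 3. P is now [[4, 5], [6]].
Step i=3: Q has 3 at row 1, column 2; remove that cell from P, ejecting 5. So w(3) = 5. P is now [[4], [6]].
Step i=2: Q has 2 at row 2, column 1; remove 6 from row 2 of P and reverse-bump: 6 enters row 1 and ejects 4. So w(2) = 4. P is now [[6]].
Step i=1: Q has 1 at row 1, column 1; remove that cell from P, ejecting 6. So w(1) = 6. P is now [].

So w = 6 4 5 3 1 2 9 7 8.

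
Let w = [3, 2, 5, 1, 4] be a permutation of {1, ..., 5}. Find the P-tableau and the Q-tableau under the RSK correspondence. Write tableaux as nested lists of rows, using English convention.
Insert each entry of the permutation into P by Schensted row insertion, recording in Q the position of each new cell.

Insert 3: appended to row 1. P = [[3]].
Insert 2: 2 bumps 3 from row 1; 3 starts row 2. P = [[2], [3]].
Insert 5: appended to row 1. P = [[2, 5], [3]].
Insert 1: 1 bumps 2 from row 1; 2 bumps 3 from row 2; 3 starts row 3. P = [[1, 5], [2], [3]].
Insert 4: 4 bumps 5 from row 1; 5 appends to row 2. P = [[1, 4], [2, 5], [3]].

So P = [[1, 4], [2, 5], [3]], Q = [[1, 3], [2, 5], [4]].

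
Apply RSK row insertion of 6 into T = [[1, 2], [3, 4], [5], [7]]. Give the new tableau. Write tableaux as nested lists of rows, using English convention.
[[1, 2, 6], [3, 4], [5], [7]]

6 is larger than every entry of row 1, so it is appended to row 1. The new tableau is [[1, 2, 6], [3, 4], [5], [7]].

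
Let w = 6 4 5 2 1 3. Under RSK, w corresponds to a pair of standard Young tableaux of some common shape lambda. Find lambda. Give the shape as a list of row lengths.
[2, 2, 1, 1]

Row-insert each entry into an empty tableau.

After inserting 6: P = [[6]].
After inserting 4: P = [[4], [6]].
After inserting 5: P = [[4, 5], [6]].
After inserting 2: P = [[2, 5], [4], [6]].
After inserting 1: P = [[1, 5], [2], [4], [6]].
After inserting 3: P = [[1, 3], [2, 5], [4], [6]].

The final insertion tableau P = [[1, 3], [2, 5], [4], [6]] has shape [2, 2, 1, 1].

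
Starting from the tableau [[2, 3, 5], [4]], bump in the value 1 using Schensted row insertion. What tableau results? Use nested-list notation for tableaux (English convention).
In row 1, 1 replaces 2 (the leftmost entry greater than 1); 2 is bumped to row 2. In row 2, 2 replaces 4 (the leftmost entry greater than 2); 4 is bumped to row 3. 4 starts a new row 3. The new tableau is [[1, 3, 5], [2], [4]].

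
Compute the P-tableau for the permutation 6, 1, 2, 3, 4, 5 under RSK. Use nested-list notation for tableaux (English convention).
P = [[1, 2, 3, 4, 5], [6]]

After inserting 6: P = [[6]].
After inserting 1: P = [[1], [6]].
After inserting 2: P = [[1, 2], [6]].
After inserting 3: P = [[1, 2, 3], [6]].
After inserting 4: P = [[1, 2, 3, 4], [6]].
After inserting 5: P = [[1, 2, 3, 4, 5], [6]].

So P = [[1, 2, 3, 4, 5], [6]].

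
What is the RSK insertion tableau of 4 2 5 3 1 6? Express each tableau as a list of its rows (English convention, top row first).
Insert 4: appended to row 1. P = [[4]].
Insert 2: 2 bumps 4 from row 1; 4 starts row 2. P = [[2], [4]].
Insert 5: appended to row 1. P = [[2, 5], [4]].
Insert 3: 3 bumps 5 from row 1; 5 appends to row 2. P = [[2, 3], [4, 5]].
Insert 1: 1 bumps 2 from row 1; 2 bumps 4 from row 2; 4 starts row 3. P = [[1, 3], [2, 5], [4]].
Insert 6: appended to row 1. P = [[1, 3, 6], [2, 5], [4]].

So P = [[1, 3, 6], [2, 5], [4]].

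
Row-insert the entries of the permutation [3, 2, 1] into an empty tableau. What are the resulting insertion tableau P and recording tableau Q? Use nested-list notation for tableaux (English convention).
P = [[1], [2], [3]], Q = [[1], [2], [3]]

Insert each entry of the permutation into P by Schensted row insertion, recording in Q the position of each new cell.

Insert 3: appended to row 1. P = [[3]], Q = [[1]].
Insert 2: 2 bumps 3 from row 1; 3 starts row 2. P = [[2], [3]], Q = [[1], [2]].
Insert 1: 1 bumps 2 from row 1; 2 bumps 3 from row 2; 3 starts row 3. P = [[1], [2], [3]], Q = [[1], [2], [3]].

So P = [[1], [2], [3]], Q = [[1], [2], [3]].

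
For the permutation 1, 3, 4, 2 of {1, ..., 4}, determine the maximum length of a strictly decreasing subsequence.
2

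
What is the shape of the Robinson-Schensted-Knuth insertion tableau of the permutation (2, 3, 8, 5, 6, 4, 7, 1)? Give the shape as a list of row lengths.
Row-insert each entry into an empty tableau.

After inserting 2: P = [[2]].
After inserting 3: P = [[2, 3]].
After inserting 8: P = [[2, 3, 8]].
After inserting 5: P = [[2, 3, 5], [8]].
After inserting 6: P = [[2, 3, 5, 6], [8]].
After inserting 4: P = [[2, 3, 4, 6], [5], [8]].
After inserting 7: P = [[2, 3, 4, 6, 7], [5], [8]].
After inserting 1: P = [[1, 3, 4, 6, 7], [2], [5], [8]].

The final insertion tableau P = [[1, 3, 4, 6, 7], [2], [5], [8]] has shape [5, 1, 1, 1].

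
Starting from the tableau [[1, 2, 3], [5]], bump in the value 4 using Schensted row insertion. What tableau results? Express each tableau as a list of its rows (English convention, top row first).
[[1, 2, 3, 4], [5]]

4 is larger than every entry of row 1, so it is appended to row 1. The new tableau is [[1, 2, 3, 4], [5]].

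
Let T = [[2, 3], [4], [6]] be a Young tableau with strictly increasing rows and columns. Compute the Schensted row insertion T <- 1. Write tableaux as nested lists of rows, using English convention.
[[1, 3], [2], [4], [6]]

In row 1, 1 replaces 2 (the leftmost entry greater than 1); 2 is bumped to row 2. In row 2, 2 replaces 4 (the leftmost entry greater than 2); 4 is bumped to row 3. In row 3, 4 replaces 6 (the leftmost entry greater than 4); 6 is bumped to row 4. 6 starts a new row 4. The new tableau is [[1, 3], [2], [4], [6]].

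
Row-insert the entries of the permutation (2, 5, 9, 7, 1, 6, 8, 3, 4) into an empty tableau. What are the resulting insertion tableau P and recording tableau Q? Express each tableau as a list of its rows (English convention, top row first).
P = [[1, 3, 4, 8], [2, 5, 6], [7], [9]], Q = [[1, 2, 3, 7], [4, 6, 9], [5], [8]]

Insert each entry of the permutation into P by Schensted row insertion, recording in Q the position of each new cell.

Insert 2: appended to row 1. P = [[2]].
Insert 5: appended to row 1. P = [[2, 5]].
Insert 9: appended to row 1. P = [[2, 5, 9]].
Insert 7: 7 bumps 9 from row 1; 9 starts row 2. P = [[2, 5, 7], [9]].
Insert 1: 1 bumps 2 from row 1; 2 bumps 9 from row 2; 9 starts row 3. P = [[1, 5, 7], [2], [9]].
Insert 6: 6 bumps 7 from row 1; 7 appends to row 2. P = [[1, 5, 6], [2, 7], [9]].
Insert 8: appended to row 1. P = [[1, 5, 6, 8], [2, 7], [9]].
Insert 3: 3 bumps 5 from row 1; 5 bumps 7 from row 2; 7 bumps 9 from row 3; 9 starts row 4. P = [[1, 3, 6, 8], [2, 5], [7], [9]].
Insert 4: 4 bumps 6 from row 1; 6 appends to row 2. P = [[1, 3, 4, 8], [2, 5, 6], [7], [9]].

So P = [[1, 3, 4, 8], [2, 5, 6], [7], [9]], Q = [[1, 2, 3, 7], [4, 6, 9], [5], [8]].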